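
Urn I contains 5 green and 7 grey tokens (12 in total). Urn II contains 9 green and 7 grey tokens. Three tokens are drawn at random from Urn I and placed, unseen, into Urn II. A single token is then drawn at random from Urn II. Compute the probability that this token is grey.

Condition on how many of the transferred tokens are grey (from Urn I: 7 grey of 12; then Urn II has 19 total).
  0 grey: C(7,0)C(5,3)/C(12,3) = 1/22; then P = 7/19
  1 grey: C(7,1)C(5,2)/C(12,3) = 7/22; then P = 8/19
  2 grey: C(7,2)C(5,1)/C(12,3) = 21/44; then P = 9/19
  3 grey: C(7,3)C(5,0)/C(12,3) = 7/44; then P = 10/19
P(grey from Urn II) = 35/76 ≈ 0.4605.

35/76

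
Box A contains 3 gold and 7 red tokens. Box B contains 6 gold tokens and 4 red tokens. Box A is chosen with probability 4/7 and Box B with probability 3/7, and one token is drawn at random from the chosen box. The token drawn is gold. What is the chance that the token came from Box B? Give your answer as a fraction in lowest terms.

3/5

P(gold | Box A) = 3/10; P(gold | Box B) = 3/5.
P(gold) = 4/7·3/10 + 3/7·3/5 = 3/7.
By Bayes' rule, P(Box B | gold) = 9/35 / 3/7 = 3/5 ≈ 0.6000.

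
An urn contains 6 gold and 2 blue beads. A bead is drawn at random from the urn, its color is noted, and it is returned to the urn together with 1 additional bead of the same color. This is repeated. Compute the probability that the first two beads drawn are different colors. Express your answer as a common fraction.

1/3

Either gold then blue, or blue then gold; after the first draw the total is 9.
P = (6/8)·(2/9) + (2/8)·(6/9) = 1/3 ≈ 0.3333.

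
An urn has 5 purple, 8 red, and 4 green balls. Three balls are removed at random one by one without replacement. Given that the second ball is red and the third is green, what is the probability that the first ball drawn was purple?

1/3

P(first=purple and the second ball is red and the third is green) = (5/17)·(8/16)·(4/15) = 2/51.
P(E) = Σ over first color = 2/51 + 14/255 + 2/85 = 2/17.
By Bayes, P(first=purple | E) = 2/51 / 2/17 = 1/3 ≈ 0.3333.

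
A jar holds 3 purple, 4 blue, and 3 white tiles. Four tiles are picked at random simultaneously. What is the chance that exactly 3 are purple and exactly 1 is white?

1/70

Unordered draws without replacement: count favorable combinations over C(10,4).
Favorable = C(3,3) · C(4,0) · C(3,1) = 3; total = C(10,4) = 210.
P = 3/210 = 1/70 ≈ 0.0143.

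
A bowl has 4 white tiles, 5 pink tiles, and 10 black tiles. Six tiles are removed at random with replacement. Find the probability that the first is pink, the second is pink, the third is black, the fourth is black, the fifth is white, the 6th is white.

40000/47045881

Multiply the conditional probability of each draw in order, with replacement (the composition resets each draw).
P = (5/19) · (5/19) · (10/19) · (10/19) · (4/19) · (4/19) = 40000/47045881 ≈ 0.0009.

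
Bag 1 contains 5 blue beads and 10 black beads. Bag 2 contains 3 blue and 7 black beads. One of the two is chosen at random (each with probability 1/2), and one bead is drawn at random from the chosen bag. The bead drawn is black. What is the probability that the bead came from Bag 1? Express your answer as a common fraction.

20/41

P(black | Bag 1) = 2/3; P(black | Bag 2) = 7/10.
P(black) = 1/2·2/3 + 1/2·7/10 = 41/60.
By Bayes' rule, P(Bag 1 | black) = 1/3 / 41/60 = 20/41 ≈ 0.4878.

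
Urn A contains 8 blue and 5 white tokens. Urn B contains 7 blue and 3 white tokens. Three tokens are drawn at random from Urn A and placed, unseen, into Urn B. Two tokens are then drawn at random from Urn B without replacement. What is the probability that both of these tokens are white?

89/1014

Condition on how many of the transferred tokens are white (from Urn A: 5 white of 13; then Urn B has 13 total).
  0 white: C(5,0)C(8,3)/C(13,3) = 28/143; then P = C(3,2)/C(13,2) = 1/26
  1 white: C(5,1)C(8,2)/C(13,3) = 70/143; then P = C(4,2)/C(13,2) = 1/13
  2 white: C(5,2)C(8,1)/C(13,3) = 40/143; then P = C(5,2)/C(13,2) = 5/39
  3 white: C(5,3)C(8,0)/C(13,3) = 5/143; then P = C(6,2)/C(13,2) = 5/26
P(both white) = 89/1014 ≈ 0.0878.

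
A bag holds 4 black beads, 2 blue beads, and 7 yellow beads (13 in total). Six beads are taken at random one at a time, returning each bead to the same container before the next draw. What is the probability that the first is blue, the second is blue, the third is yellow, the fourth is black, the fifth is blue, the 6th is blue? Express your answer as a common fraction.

Multiply the conditional probability of each draw in order, with replacement (the composition resets each draw).
P = (2/13) · (2/13) · (7/13) · (4/13) · (2/13) · (2/13) = 448/4826809 ≈ 0.0001.

448/4826809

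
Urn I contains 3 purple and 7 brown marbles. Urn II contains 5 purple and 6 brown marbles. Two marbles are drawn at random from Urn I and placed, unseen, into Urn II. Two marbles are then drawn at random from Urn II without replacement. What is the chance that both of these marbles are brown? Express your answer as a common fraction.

Condition on how many of the transferred marbles are brown (from Urn I: 7 brown of 10; then Urn II has 13 total).
  0 brown: C(7,0)C(3,2)/C(10,2) = 1/15; then P = C(6,2)/C(13,2) = 5/26
  1 brown: C(7,1)C(3,1)/C(10,2) = 7/15; then P = C(7,2)/C(13,2) = 7/26
  2 brown: C(7,2)C(3,0)/C(10,2) = 7/15; then P = C(8,2)/C(13,2) = 14/39
P(both brown) = 179/585 ≈ 0.3060.

179/585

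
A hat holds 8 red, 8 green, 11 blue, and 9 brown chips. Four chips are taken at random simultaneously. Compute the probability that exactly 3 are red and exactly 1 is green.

64/8415

Unordered draws without replacement: count favorable combinations over C(36,4).
Favorable = C(8,3) · C(8,1) · C(11,0) · C(9,0) = 448; total = C(36,4) = 58905.
P = 448/58905 = 64/8415 ≈ 0.0076.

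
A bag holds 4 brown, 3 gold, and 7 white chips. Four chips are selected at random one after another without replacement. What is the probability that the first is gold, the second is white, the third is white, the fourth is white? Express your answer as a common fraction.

Multiply the conditional probability of each draw in order, without replacement, so each draw removes one from its color and from the total.
P = (3/14) · (7/13) · (6/12) · (5/11) = 15/572 ≈ 0.0262.

15/572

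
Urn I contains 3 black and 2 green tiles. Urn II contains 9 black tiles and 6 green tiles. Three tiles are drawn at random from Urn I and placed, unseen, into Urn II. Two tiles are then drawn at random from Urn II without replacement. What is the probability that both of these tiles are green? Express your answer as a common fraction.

5/34

Condition on how many of the transferred tiles are green (from Urn I: 2 green of 5; then Urn II has 18 total).
  0 green: C(2,0)C(3,3)/C(5,3) = 1/10; then P = C(6,2)/C(18,2) = 5/51
  1 green: C(2,1)C(3,2)/C(5,3) = 3/5; then P = C(7,2)/C(18,2) = 7/51
  2 green: C(2,2)C(3,1)/C(5,3) = 3/10; then P = C(8,2)/C(18,2) = 28/153
P(both green) = 5/34 ≈ 0.1471.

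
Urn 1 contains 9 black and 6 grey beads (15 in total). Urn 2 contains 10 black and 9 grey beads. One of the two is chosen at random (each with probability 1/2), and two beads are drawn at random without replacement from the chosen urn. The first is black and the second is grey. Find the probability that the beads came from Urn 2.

P(E | Urn 1) = 9/35; P(E | Urn 2) = 5/19.
P(E) = 1/2·9/35 + 1/2·5/19 = 173/665.
By Bayes' rule, P(Urn 2 | E) = 5/38 / 173/665 = 175/346 ≈ 0.5058.

175/346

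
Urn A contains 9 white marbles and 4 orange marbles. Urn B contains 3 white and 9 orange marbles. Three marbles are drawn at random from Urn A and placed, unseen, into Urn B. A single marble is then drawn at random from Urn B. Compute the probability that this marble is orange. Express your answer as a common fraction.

43/65

Condition on how many of the transferred marbles are orange (from Urn A: 4 orange of 13; then Urn B has 15 total).
  0 orange: C(4,0)C(9,3)/C(13,3) = 42/143; then P = 9/15
  1 orange: C(4,1)C(9,2)/C(13,3) = 72/143; then P = 10/15
  2 orange: C(4,2)C(9,1)/C(13,3) = 27/143; then P = 11/15
  3 orange: C(4,3)C(9,0)/C(13,3) = 2/143; then P = 12/15
P(orange from Urn B) = 43/65 ≈ 0.6615.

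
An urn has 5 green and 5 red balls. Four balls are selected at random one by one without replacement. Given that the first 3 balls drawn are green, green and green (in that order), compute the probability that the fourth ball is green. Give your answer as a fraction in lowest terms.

After removing 3 green, the urn has 2 green out of 7 remaining.
P(fourth is green | given) = 2/7 ≈ 0.2857.

2/7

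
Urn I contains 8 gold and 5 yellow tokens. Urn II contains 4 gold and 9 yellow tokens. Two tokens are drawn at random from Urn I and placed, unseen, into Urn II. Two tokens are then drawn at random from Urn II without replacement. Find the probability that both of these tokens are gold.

Condition on how many of the transferred tokens are gold (from Urn I: 8 gold of 13; then Urn II has 15 total).
  0 gold: C(8,0)C(5,2)/C(13,2) = 5/39; then P = C(4,2)/C(15,2) = 2/35
  1 gold: C(8,1)C(5,1)/C(13,2) = 20/39; then P = C(5,2)/C(15,2) = 2/21
  2 gold: C(8,2)C(5,0)/C(13,2) = 14/39; then P = C(6,2)/C(15,2) = 1/7
P(both gold) = 88/819 ≈ 0.1074.

88/819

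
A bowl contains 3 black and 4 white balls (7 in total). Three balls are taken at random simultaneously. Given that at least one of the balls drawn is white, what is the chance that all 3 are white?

2/17

P(all 3 white) = C(4,3)/C(7,3) = 4/35; P(at least one white) = 1 − C(3,3)/C(7,3) = 34/35.
Since 'all 3 white' ⊆ 'at least one white', P(all 3 | at least one) = 4/35 / 34/35 = 2/17 ≈ 0.1176.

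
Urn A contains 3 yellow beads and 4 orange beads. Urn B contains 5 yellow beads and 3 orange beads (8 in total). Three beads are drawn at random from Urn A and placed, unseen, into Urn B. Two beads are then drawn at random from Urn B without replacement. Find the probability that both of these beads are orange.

9/55

Condition on how many of the transferred beads are orange (from Urn A: 4 orange of 7; then Urn B has 11 total).
  0 orange: C(4,0)C(3,3)/C(7,3) = 1/35; then P = C(3,2)/C(11,2) = 3/55
  1 orange: C(4,1)C(3,2)/C(7,3) = 12/35; then P = C(4,2)/C(11,2) = 6/55
  2 orange: C(4,2)C(3,1)/C(7,3) = 18/35; then P = C(5,2)/C(11,2) = 2/11
  3 orange: C(4,3)C(3,0)/C(7,3) = 4/35; then P = C(6,2)/C(11,2) = 3/11
P(both orange) = 9/55 ≈ 0.1636.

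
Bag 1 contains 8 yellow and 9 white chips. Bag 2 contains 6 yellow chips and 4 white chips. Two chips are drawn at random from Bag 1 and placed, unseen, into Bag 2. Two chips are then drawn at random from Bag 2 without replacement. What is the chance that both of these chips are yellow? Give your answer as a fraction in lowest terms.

709/2244

Condition on how many of the transferred chips are yellow (from Bag 1: 8 yellow of 17; then Bag 2 has 12 total).
  0 yellow: C(8,0)C(9,2)/C(17,2) = 9/34; then P = C(6,2)/C(12,2) = 5/22
  1 yellow: C(8,1)C(9,1)/C(17,2) = 9/17; then P = C(7,2)/C(12,2) = 7/22
  2 yellow: C(8,2)C(9,0)/C(17,2) = 7/34; then P = C(8,2)/C(12,2) = 14/33
P(both yellow) = 709/2244 ≈ 0.3160.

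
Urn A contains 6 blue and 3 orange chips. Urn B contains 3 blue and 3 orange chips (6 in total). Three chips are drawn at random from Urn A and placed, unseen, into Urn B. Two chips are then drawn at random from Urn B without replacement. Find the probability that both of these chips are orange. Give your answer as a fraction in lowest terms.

Condition on how many of the transferred chips are orange (from Urn A: 3 orange of 9; then Urn B has 9 total).
  0 orange: C(3,0)C(6,3)/C(9,3) = 5/21; then P = C(3,2)/C(9,2) = 1/12
  1 orange: C(3,1)C(6,2)/C(9,3) = 15/28; then P = C(4,2)/C(9,2) = 1/6
  2 orange: C(3,2)C(6,1)/C(9,3) = 3/14; then P = C(5,2)/C(9,2) = 5/18
  3 orange: C(3,3)C(6,0)/C(9,3) = 1/84; then P = C(6,2)/C(9,2) = 5/12
P(both orange) = 25/144 ≈ 0.1736.

25/144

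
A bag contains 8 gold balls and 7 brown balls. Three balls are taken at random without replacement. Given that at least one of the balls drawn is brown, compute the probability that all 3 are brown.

P(all 3 brown) = C(7,3)/C(15,3) = 1/13; P(at least one brown) = 1 − C(8,3)/C(15,3) = 57/65.
Since 'all 3 brown' ⊆ 'at least one brown', P(all 3 | at least one) = 1/13 / 57/65 = 5/57 ≈ 0.0877.

5/57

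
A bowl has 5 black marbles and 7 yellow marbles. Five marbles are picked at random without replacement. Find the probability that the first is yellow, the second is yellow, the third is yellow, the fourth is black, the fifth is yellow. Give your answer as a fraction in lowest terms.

Multiply the conditional probability of each draw in order, without replacement, so each draw removes one from its color and from the total.
P = (7/12) · (6/11) · (5/10) · (5/9) · (4/8) = 35/792 ≈ 0.0442.

35/792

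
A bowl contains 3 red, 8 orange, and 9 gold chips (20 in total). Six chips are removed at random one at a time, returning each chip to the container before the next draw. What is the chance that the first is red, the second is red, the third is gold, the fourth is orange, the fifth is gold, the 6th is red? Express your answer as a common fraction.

Multiply the conditional probability of each draw in order, with replacement (the composition resets each draw).
P = (3/20) · (3/20) · (9/20) · (8/20) · (9/20) · (3/20) = 2187/8000000 ≈ 0.0003.

2187/8000000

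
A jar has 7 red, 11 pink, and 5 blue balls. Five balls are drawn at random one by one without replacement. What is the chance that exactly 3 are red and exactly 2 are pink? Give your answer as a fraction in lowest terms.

Unordered draws without replacement: count favorable combinations over C(23,5).
Favorable = C(7,3) · C(11,2) · C(5,0) = 1925; total = C(23,5) = 33649.
P = 1925/33649 = 25/437 ≈ 0.0572.

25/437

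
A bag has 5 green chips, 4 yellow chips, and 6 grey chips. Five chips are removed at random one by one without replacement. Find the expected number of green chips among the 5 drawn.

By linearity of expectation, E[X] = Σ P(draw i is green); by symmetry each draw (even without replacement) has P(green) = 5/15.
E[X] = 5 · 5/15 = 5/3 ≈ 1.6667.

5/3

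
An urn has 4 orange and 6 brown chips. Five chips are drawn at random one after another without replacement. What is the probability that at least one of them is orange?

41/42

Use the complement: P(at least one orange) = 1 − P(no orange).
P(none) = C(6,5)/C(10,5) = 6/252.
So P = 1 − 6/252 = 41/42 ≈ 0.9762.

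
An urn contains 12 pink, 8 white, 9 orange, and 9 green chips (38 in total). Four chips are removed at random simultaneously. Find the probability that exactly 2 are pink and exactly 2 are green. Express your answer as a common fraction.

Unordered draws without replacement: count favorable combinations over C(38,4).
Favorable = C(12,2) · C(8,0) · C(9,0) · C(9,2) = 2376; total = C(38,4) = 73815.
P = 2376/73815 = 792/24605 ≈ 0.0322.

792/24605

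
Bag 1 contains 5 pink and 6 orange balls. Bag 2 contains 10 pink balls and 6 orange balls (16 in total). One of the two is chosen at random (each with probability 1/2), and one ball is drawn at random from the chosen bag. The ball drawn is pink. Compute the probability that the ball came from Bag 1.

P(pink | Bag 1) = 5/11; P(pink | Bag 2) = 5/8.
P(pink) = 1/2·5/11 + 1/2·5/8 = 95/176.
By Bayes' rule, P(Bag 1 | pink) = 5/22 / 95/176 = 8/19 ≈ 0.4211.

8/19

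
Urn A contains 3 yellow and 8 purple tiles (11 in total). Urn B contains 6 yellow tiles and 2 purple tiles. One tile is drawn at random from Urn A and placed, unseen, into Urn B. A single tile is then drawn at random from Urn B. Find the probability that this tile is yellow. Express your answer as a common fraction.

Condition on how many of the transferred tiles are yellow (from Urn A: 3 yellow of 11; then Urn B has 9 total).
  0 yellow: C(3,0)C(8,1)/C(11,1) = 8/11; then P = 6/9
  1 yellow: C(3,1)C(8,0)/C(11,1) = 3/11; then P = 7/9
P(yellow from Urn B) = 23/33 ≈ 0.6970.

23/33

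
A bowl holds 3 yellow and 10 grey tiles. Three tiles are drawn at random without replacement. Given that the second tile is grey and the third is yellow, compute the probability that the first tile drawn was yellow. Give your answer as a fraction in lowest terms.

2/11

P(first=yellow and the second tile is grey and the third is yellow) = (3/13)·(10/12)·(2/11) = 5/143.
P(E) = Σ over first color = 5/143 + 45/286 = 5/26.
By Bayes, P(first=yellow | E) = 5/143 / 5/26 = 2/11 ≈ 0.1818.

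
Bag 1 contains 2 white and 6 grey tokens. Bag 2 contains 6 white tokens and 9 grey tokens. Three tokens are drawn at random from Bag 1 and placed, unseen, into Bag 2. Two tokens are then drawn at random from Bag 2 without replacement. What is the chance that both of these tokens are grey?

Condition on how many of the transferred tokens are grey (from Bag 1: 6 grey of 8; then Bag 2 has 18 total).
  1 grey: C(6,1)C(2,2)/C(8,3) = 3/28; then P = C(10,2)/C(18,2) = 5/17
  2 grey: C(6,2)C(2,1)/C(8,3) = 15/28; then P = C(11,2)/C(18,2) = 55/153
  3 grey: C(6,3)C(2,0)/C(8,3) = 5/14; then P = C(12,2)/C(18,2) = 22/51
P(both grey) = 45/119 ≈ 0.3782.

45/119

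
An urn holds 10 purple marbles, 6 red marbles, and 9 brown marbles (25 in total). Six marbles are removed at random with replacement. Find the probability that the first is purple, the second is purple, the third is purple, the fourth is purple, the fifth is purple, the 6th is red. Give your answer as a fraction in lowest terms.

Multiply the conditional probability of each draw in order, with replacement (the composition resets each draw).
P = (10/25) · (10/25) · (10/25) · (10/25) · (10/25) · (6/25) = 192/78125 ≈ 0.0025.

192/78125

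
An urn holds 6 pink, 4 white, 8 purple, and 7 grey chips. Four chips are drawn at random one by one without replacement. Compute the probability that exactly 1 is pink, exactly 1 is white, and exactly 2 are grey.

252/6325

Unordered draws without replacement: count favorable combinations over C(25,4).
Favorable = C(6,1) · C(4,1) · C(8,0) · C(7,2) = 504; total = C(25,4) = 12650.
P = 504/12650 = 252/6325 ≈ 0.0398.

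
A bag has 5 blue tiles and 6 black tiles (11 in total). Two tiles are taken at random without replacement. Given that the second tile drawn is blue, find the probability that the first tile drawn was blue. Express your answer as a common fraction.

2/5

P(first=blue and the second tile drawn is blue) = (5/11)·(4/10) = 2/11.
P(the second tile drawn is blue) = Σ over first color = 2/11 + 3/11 = 5/11.
By Bayes, P(first=blue | the second tile drawn is blue) = 2/11 / 5/11 = 2/5 ≈ 0.4000.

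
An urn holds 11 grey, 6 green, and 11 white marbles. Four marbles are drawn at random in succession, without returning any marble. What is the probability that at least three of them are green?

1/45

Sum the hypergeometric tail for j = 3,…,4 green marbles.
Favorable = C(6,3)·C(22,1) + C(6,4)·C(22,0) = 455; total = C(28,4) = 20475.
P = 455/20475 = 1/45 ≈ 0.0222.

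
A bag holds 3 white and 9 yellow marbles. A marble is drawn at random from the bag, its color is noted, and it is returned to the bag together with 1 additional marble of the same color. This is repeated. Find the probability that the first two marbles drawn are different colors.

Either yellow then white, or white then yellow; after the first draw the total is 13.
P = (9/12)·(3/13) + (3/12)·(9/13) = 9/26 ≈ 0.3462.

9/26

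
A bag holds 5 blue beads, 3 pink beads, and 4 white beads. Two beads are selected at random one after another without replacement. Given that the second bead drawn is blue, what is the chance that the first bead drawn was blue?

P(first=blue and the second bead drawn is blue) = (5/12)·(4/11) = 5/33.
P(the second bead drawn is blue) = Σ over first color = 5/33 + 5/44 + 5/33 = 5/12.
By Bayes, P(first=blue | the second bead drawn is blue) = 5/33 / 5/12 = 4/11 ≈ 0.3636.

4/11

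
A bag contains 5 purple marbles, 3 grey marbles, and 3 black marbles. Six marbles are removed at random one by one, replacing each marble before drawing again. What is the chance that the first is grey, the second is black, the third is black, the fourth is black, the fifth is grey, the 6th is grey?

Multiply the conditional probability of each draw in order, with replacement (the composition resets each draw).
P = (3/11) · (3/11) · (3/11) · (3/11) · (3/11) · (3/11) = 729/1771561 ≈ 0.0004.

729/1771561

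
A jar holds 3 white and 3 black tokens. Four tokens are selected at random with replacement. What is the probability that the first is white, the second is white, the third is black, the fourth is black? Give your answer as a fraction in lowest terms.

1/16

Multiply the conditional probability of each draw in order, with replacement (the composition resets each draw).
P = (3/6) · (3/6) · (3/6) · (3/6) = 1/16 ≈ 0.0625.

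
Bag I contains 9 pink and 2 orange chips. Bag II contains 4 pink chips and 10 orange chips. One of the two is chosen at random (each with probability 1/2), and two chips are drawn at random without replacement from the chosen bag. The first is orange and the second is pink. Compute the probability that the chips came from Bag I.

819/1919

P(E | Bag I) = 9/55; P(E | Bag II) = 20/91.
P(E) = 1/2·9/55 + 1/2·20/91 = 1919/10010.
By Bayes' rule, P(Bag I | E) = 9/110 / 1919/10010 = 819/1919 ≈ 0.4268.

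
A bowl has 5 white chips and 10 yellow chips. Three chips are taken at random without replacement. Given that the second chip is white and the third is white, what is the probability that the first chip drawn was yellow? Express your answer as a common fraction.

10/13

P(first=yellow and the second chip is white and the third is white) = (10/15)·(5/14)·(4/13) = 20/273.
P(E) = Σ over first color = 2/91 + 20/273 = 2/21.
By Bayes, P(first=yellow | E) = 20/273 / 2/21 = 10/13 ≈ 0.7692.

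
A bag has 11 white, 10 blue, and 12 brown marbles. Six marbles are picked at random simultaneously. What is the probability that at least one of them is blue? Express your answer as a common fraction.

Use the complement: P(at least one blue) = 1 − P(no blue).
P(none) = C(23,6)/C(33,6) = 100947/1107568.
So P = 1 − 100947/1107568 = 13073/14384 ≈ 0.9089.

13073/14384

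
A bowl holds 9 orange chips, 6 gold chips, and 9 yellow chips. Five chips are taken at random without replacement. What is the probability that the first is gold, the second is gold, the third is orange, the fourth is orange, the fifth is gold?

3/1771

Multiply the conditional probability of each draw in order, without replacement, so each draw removes one from its color and from the total.
P = (6/24) · (5/23) · (9/22) · (8/21) · (4/20) = 3/1771 ≈ 0.0017.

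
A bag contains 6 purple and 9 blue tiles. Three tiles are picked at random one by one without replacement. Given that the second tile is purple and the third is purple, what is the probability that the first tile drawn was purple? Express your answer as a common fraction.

P(first=purple and the second tile is purple and the third is purple) = (6/15)·(5/14)·(4/13) = 4/91.
P(E) = Σ over first color = 4/91 + 9/91 = 1/7.
By Bayes, P(first=purple | E) = 4/91 / 1/7 = 4/13 ≈ 0.3077.

4/13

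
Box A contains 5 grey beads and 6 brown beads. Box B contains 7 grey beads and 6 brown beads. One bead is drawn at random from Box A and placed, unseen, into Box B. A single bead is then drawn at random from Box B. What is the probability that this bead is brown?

36/77

Condition on how many of the transferred beads are brown (from Box A: 6 brown of 11; then Box B has 14 total).
  0 brown: C(6,0)C(5,1)/C(11,1) = 5/11; then P = 6/14
  1 brown: C(6,1)C(5,0)/C(11,1) = 6/11; then P = 7/14
P(brown from Box B) = 36/77 ≈ 0.4675.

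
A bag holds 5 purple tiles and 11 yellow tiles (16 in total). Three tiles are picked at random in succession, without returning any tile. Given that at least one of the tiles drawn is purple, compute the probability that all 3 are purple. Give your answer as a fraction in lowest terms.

P(all 3 purple) = C(5,3)/C(16,3) = 1/56; P(at least one purple) = 1 − C(11,3)/C(16,3) = 79/112.
Since 'all 3 purple' ⊆ 'at least one purple', P(all 3 | at least one) = 1/56 / 79/112 = 2/79 ≈ 0.0253.

2/79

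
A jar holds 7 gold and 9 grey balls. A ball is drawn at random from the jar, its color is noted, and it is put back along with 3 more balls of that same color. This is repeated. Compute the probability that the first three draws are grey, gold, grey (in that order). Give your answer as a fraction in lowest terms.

189/1672

Track the composition after each reinforcement of +3.
P = (9/16) · (7/19) · (12/22) = 189/1672 ≈ 0.1130.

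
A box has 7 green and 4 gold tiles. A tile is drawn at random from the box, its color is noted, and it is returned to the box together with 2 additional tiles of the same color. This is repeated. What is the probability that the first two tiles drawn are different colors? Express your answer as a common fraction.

56/143

Either gold then green, or green then gold; after the first draw the total is 13.
P = (4/11)·(7/13) + (7/11)·(4/13) = 56/143 ≈ 0.3916.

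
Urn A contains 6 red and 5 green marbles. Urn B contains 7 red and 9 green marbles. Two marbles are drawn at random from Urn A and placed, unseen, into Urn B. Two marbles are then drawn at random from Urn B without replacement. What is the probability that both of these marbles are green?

488/1683

Condition on how many of the transferred marbles are green (from Urn A: 5 green of 11; then Urn B has 18 total).
  0 green: C(5,0)C(6,2)/C(11,2) = 3/11; then P = C(9,2)/C(18,2) = 4/17
  1 green: C(5,1)C(6,1)/C(11,2) = 6/11; then P = C(10,2)/C(18,2) = 5/17
  2 green: C(5,2)C(6,0)/C(11,2) = 2/11; then P = C(11,2)/C(18,2) = 55/153
P(both green) = 488/1683 ≈ 0.2900.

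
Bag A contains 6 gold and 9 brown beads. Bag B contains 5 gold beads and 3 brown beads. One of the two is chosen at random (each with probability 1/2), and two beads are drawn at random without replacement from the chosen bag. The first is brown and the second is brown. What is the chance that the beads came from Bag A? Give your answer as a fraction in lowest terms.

P(E | Bag A) = 12/35; P(E | Bag B) = 3/28.
P(E) = 1/2·12/35 + 1/2·3/28 = 9/40.
By Bayes' rule, P(Bag A | E) = 6/35 / 9/40 = 16/21 ≈ 0.7619.

16/21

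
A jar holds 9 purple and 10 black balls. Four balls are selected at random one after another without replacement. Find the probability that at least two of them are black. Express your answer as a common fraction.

Sum the hypergeometric tail for j = 2,…,4 black balls.
Favorable = C(10,2)·C(9,2) + C(10,3)·C(9,1) + C(10,4)·C(9,0) = 2910; total = C(19,4) = 3876.
P = 2910/3876 = 485/646 ≈ 0.7508.

485/646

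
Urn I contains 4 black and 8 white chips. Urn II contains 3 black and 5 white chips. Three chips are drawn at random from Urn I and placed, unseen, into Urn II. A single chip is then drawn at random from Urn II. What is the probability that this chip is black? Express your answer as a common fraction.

4/11

Condition on how many of the transferred chips are black (from Urn I: 4 black of 12; then Urn II has 11 total).
  0 black: C(4,0)C(8,3)/C(12,3) = 14/55; then P = 3/11
  1 black: C(4,1)C(8,2)/C(12,3) = 28/55; then P = 4/11
  2 black: C(4,2)C(8,1)/C(12,3) = 12/55; then P = 5/11
  3 black: C(4,3)C(8,0)/C(12,3) = 1/55; then P = 6/11
P(black from Urn II) = 4/11 ≈ 0.3636.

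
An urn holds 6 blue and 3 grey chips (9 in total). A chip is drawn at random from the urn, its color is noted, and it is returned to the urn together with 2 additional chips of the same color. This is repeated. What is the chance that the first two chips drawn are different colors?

4/11

Either grey then blue, or blue then grey; after the first draw the total is 11.
P = (3/9)·(6/11) + (6/9)·(3/11) = 4/11 ≈ 0.3636.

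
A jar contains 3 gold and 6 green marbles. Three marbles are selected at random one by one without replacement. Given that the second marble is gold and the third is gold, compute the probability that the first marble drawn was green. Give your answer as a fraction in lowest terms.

6/7

P(first=green and the second marble is gold and the third is gold) = (6/9)·(3/8)·(2/7) = 1/14.
P(E) = Σ over first color = 1/84 + 1/14 = 1/12.
By Bayes, P(first=green | E) = 1/14 / 1/12 = 6/7 ≈ 0.8571.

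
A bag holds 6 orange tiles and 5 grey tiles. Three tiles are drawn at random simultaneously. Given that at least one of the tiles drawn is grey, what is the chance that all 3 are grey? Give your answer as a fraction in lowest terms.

P(all 3 grey) = C(5,3)/C(11,3) = 2/33; P(at least one grey) = 1 − C(6,3)/C(11,3) = 29/33.
Since 'all 3 grey' ⊆ 'at least one grey', P(all 3 | at least one) = 2/33 / 29/33 = 2/29 ≈ 0.0690.

2/29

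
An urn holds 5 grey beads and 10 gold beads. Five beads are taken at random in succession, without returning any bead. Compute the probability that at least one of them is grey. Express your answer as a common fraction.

131/143

Use the complement: P(at least one grey) = 1 − P(no grey).
P(none) = C(10,5)/C(15,5) = 252/3003.
So P = 1 − 252/3003 = 131/143 ≈ 0.9161.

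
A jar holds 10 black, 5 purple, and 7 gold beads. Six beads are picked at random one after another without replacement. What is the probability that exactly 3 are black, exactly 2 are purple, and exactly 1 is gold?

Unordered draws without replacement: count favorable combinations over C(22,6).
Favorable = C(10,3) · C(5,2) · C(7,1) = 8400; total = C(22,6) = 74613.
P = 8400/74613 = 400/3553 ≈ 0.1126.

400/3553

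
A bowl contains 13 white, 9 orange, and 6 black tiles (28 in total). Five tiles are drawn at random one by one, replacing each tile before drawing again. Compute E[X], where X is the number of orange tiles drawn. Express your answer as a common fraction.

By linearity of expectation, E[X] = Σ P(draw i is orange); each independent draw has P(orange) = 9/28.
E[X] = 5 · 9/28 = 45/28 ≈ 1.6071.

45/28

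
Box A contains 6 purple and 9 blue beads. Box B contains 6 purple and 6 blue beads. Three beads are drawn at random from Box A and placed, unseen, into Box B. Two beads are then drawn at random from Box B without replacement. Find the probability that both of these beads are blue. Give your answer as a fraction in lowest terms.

313/1225

Condition on how many of the transferred beads are blue (from Box A: 9 blue of 15; then Box B has 15 total).
  0 blue: C(9,0)C(6,3)/C(15,3) = 4/91; then P = C(6,2)/C(15,2) = 1/7
  1 blue: C(9,1)C(6,2)/C(15,3) = 27/91; then P = C(7,2)/C(15,2) = 1/5
  2 blue: C(9,2)C(6,1)/C(15,3) = 216/455; then P = C(8,2)/C(15,2) = 4/15
  3 blue: C(9,3)C(6,0)/C(15,3) = 12/65; then P = C(9,2)/C(15,2) = 12/35
P(both blue) = 313/1225 ≈ 0.2555.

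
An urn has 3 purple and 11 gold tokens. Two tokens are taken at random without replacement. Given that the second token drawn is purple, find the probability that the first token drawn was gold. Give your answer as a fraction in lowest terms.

P(first=gold and the second token drawn is purple) = (11/14)·(3/13) = 33/182.
P(the second token drawn is purple) = Σ over first color = 3/91 + 33/182 = 3/14.
By Bayes, P(first=gold | the second token drawn is purple) = 33/182 / 3/14 = 11/13 ≈ 0.8462.

11/13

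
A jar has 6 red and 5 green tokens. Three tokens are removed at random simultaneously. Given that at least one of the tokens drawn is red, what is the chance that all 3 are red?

P(all 3 red) = C(6,3)/C(11,3) = 4/33; P(at least one red) = 1 − C(5,3)/C(11,3) = 31/33.
Since 'all 3 red' ⊆ 'at least one red', P(all 3 | at least one) = 4/33 / 31/33 = 4/31 ≈ 0.1290.

4/31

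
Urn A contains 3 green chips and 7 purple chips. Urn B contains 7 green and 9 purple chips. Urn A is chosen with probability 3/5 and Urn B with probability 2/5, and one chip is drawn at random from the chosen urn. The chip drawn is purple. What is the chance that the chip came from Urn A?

28/43

P(purple | Urn A) = 7/10; P(purple | Urn B) = 9/16.
P(purple) = 3/5·7/10 + 2/5·9/16 = 129/200.
By Bayes' rule, P(Urn A | purple) = 21/50 / 129/200 = 28/43 ≈ 0.6512.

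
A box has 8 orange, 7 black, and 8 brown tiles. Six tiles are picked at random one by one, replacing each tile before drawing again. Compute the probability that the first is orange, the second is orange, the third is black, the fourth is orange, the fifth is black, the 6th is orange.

Multiply the conditional probability of each draw in order, with replacement (the composition resets each draw).
P = (8/23) · (8/23) · (7/23) · (8/23) · (7/23) · (8/23) = 200704/148035889 ≈ 0.0014.

200704/148035889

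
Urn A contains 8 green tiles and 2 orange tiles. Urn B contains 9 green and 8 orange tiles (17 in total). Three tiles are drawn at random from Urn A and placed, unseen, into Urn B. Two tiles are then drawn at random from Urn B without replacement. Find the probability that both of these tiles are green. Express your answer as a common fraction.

446/1425

Condition on how many of the transferred tiles are green (from Urn A: 8 green of 10; then Urn B has 20 total).
  1 green: C(8,1)C(2,2)/C(10,3) = 1/15; then P = C(10,2)/C(20,2) = 9/38
  2 green: C(8,2)C(2,1)/C(10,3) = 7/15; then P = C(11,2)/C(20,2) = 11/38
  3 green: C(8,3)C(2,0)/C(10,3) = 7/15; then P = C(12,2)/C(20,2) = 33/95
P(both green) = 446/1425 ≈ 0.3130.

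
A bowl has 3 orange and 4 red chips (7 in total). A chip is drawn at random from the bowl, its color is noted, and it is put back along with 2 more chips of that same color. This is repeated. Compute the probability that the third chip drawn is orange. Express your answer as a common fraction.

3/7

Sum over the four possibilities for the first two draws (orange/not-orange each), tracking how the orange count and total change by +2 per draw.
P(third is orange) = 3/7 ≈ 0.4286. (In a Pólya urn every draw has the same marginal probability 3/7.)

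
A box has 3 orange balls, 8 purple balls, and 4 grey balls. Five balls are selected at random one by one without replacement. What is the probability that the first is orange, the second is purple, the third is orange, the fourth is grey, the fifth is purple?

8/2145

Multiply the conditional probability of each draw in order, without replacement, so each draw removes one from its color and from the total.
P = (3/15) · (8/14) · (2/13) · (4/12) · (7/11) = 8/2145 ≈ 0.0037.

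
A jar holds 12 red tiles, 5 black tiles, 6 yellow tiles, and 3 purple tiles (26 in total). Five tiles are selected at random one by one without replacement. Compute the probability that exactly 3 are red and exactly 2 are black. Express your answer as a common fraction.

Unordered draws without replacement: count favorable combinations over C(26,5).
Favorable = C(12,3) · C(5,2) · C(6,0) · C(3,0) = 2200; total = C(26,5) = 65780.
P = 2200/65780 = 10/299 ≈ 0.0334.

10/299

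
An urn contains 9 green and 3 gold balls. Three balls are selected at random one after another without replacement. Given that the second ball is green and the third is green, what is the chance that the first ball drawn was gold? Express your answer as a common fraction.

P(first=gold and the second ball is green and the third is green) = (3/12)·(9/11)·(8/10) = 9/55.
P(E) = Σ over first color = 21/55 + 9/55 = 6/11.
By Bayes, P(first=gold | E) = 9/55 / 6/11 = 3/10 ≈ 0.3000.

3/10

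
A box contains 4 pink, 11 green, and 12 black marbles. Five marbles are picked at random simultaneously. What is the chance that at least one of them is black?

1993/2070

Use the complement: P(at least one black) = 1 − P(no black).
P(none) = C(15,5)/C(27,5) = 3003/80730.
So P = 1 − 3003/80730 = 1993/2070 ≈ 0.9628.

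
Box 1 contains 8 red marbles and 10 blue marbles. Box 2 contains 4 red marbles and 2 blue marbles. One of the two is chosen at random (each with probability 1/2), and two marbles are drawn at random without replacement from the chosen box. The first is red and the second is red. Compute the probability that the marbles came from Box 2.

153/223

P(E | Box 1) = 28/153; P(E | Box 2) = 2/5.
P(E) = 1/2·28/153 + 1/2·2/5 = 223/765.
By Bayes' rule, P(Box 2 | E) = 1/5 / 223/765 = 153/223 ≈ 0.6861.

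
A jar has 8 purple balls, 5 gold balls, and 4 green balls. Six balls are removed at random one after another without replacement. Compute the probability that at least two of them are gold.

1873/3094

Sum the hypergeometric tail for j = 2,…,5 gold balls.
Favorable = C(5,2)·C(12,4) + C(5,3)·C(12,3) + C(5,4)·C(12,2) + C(5,5)·C(12,1) = 7492; total = C(17,6) = 12376.
P = 7492/12376 = 1873/3094 ≈ 0.6054.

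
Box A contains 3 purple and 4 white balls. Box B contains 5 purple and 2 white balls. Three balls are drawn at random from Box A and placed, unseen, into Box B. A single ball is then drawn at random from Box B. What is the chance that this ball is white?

Condition on how many of the transferred balls are white (from Box A: 4 white of 7; then Box B has 10 total).
  0 white: C(4,0)C(3,3)/C(7,3) = 1/35; then P = 2/10
  1 white: C(4,1)C(3,2)/C(7,3) = 12/35; then P = 3/10
  2 white: C(4,2)C(3,1)/C(7,3) = 18/35; then P = 4/10
  3 white: C(4,3)C(3,0)/C(7,3) = 4/35; then P = 5/10
P(white from Box B) = 13/35 ≈ 0.3714.

13/35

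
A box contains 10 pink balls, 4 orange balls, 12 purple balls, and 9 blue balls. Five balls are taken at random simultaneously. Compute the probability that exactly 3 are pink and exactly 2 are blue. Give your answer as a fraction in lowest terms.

540/40579

Unordered draws without replacement: count favorable combinations over C(35,5).
Favorable = C(10,3) · C(4,0) · C(12,0) · C(9,2) = 4320; total = C(35,5) = 324632.
P = 4320/324632 = 540/40579 ≈ 0.0133.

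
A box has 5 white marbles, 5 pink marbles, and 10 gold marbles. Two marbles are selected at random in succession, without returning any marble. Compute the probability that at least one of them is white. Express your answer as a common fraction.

17/38

Use the complement: P(at least one white) = 1 − P(no white).
P(none) = C(15,2)/C(20,2) = 105/190.
So P = 1 − 105/190 = 17/38 ≈ 0.4474.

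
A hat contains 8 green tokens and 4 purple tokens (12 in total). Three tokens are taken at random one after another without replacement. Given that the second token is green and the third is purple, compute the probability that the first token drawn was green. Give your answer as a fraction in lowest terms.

P(first=green and the second token is green and the third is purple) = (8/12)·(7/11)·(4/10) = 28/165.
P(E) = Σ over first color = 28/165 + 4/55 = 8/33.
By Bayes, P(first=green | E) = 28/165 / 8/33 = 7/10 ≈ 0.7000.

7/10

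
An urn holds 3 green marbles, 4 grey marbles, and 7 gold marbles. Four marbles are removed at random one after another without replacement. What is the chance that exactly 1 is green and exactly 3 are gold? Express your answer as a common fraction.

15/143

Unordered draws without replacement: count favorable combinations over C(14,4).
Favorable = C(3,1) · C(4,0) · C(7,3) = 105; total = C(14,4) = 1001.
P = 105/1001 = 15/143 ≈ 0.1049.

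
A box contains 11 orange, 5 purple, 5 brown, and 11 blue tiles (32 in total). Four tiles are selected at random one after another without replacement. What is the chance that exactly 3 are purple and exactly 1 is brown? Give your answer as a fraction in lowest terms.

5/3596

Unordered draws without replacement: count favorable combinations over C(32,4).
Favorable = C(11,0) · C(5,3) · C(5,1) · C(11,0) = 50; total = C(32,4) = 35960.
P = 50/35960 = 5/3596 ≈ 0.0014.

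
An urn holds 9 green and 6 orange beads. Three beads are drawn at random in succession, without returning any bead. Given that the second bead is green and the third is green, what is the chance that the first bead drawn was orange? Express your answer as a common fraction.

6/13

P(first=orange and the second bead is green and the third is green) = (6/15)·(9/14)·(8/13) = 72/455.
P(E) = Σ over first color = 12/65 + 72/455 = 12/35.
By Bayes, P(first=orange | E) = 72/455 / 12/35 = 6/13 ≈ 0.4615.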